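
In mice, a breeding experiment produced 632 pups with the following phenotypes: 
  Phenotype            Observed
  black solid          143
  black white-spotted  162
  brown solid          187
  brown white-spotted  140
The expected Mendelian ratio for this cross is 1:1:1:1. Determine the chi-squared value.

8.899

Under the 1:1:1:1 hypothesis (Σ ratio = 4, N = 632):
  black solid: 632 × 1/4 = 158
  black white-spotted: 632 × 1/4 = 158
  brown solid: 632 × 1/4 = 158
  brown white-spotted: 632 × 1/4 = 158
χ² = Σ (O − E)² / E
  black solid: (143 − 158)² / 158 = 1.4241
  black white-spotted: (162 − 158)² / 158 = 0.1013
  brown solid: (187 − 158)² / 158 = 5.3228
  brown white-spotted: (140 − 158)² / 158 = 2.0506
χ² = 1.4241 + 0.1013 + 5.3228 + 2.0506 = 8.8988 ≈ 8.899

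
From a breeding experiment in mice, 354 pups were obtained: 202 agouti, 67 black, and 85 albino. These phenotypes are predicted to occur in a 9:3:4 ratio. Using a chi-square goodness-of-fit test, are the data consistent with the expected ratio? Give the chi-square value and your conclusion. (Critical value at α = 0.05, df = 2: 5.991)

Under the 9:3:4 hypothesis (Σ ratio = 16, N = 354):
  agouti: 354 × 9/16 = 199.125
  black: 354 × 3/16 = 66.375
  albino: 354 × 4/16 = 88.5
χ² = Σ (O − E)² / E
  agouti: (202 − 199.125)² / 199.125 = 0.0415
  black: (67 − 66.375)² / 66.375 = 0.0059
  albino: (85 − 88.5)² / 88.5 = 0.1384
χ² = 0.0415 + 0.0059 + 0.1384 = 0.1858 ≈ 0.186
Degrees of freedom = 3 − 1 = 2; critical value at α = 0.05 is 5.991.
Since 0.186 < 5.991, we fail to reject the null hypothesis — the data are consistent with the 9:3:4 ratio.

0.186; consistent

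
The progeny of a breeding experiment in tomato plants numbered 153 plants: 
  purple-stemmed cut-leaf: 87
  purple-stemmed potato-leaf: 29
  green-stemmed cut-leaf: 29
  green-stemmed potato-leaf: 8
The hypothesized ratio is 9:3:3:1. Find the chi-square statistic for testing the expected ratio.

0.272

Expected counts for N = 153 under a 9:3:3:1 ratio (total parts = 16):
  purple-stemmed cut-leaf: 153 × 9/16 = 86.0625
  purple-stemmed potato-leaf: 153 × 3/16 = 28.6875
  green-stemmed cut-leaf: 153 × 3/16 = 28.6875
  green-stemmed potato-leaf: 153 × 1/16 = 9.5625
χ² = Σ (O − E)² / E
  purple-stemmed cut-leaf: (87 − 86.0625)² / 86.0625 = 0.0102
  purple-stemmed potato-leaf: (29 − 28.6875)² / 28.6875 = 0.0034
  green-stemmed cut-leaf: (29 − 28.6875)² / 28.6875 = 0.0034
  green-stemmed potato-leaf: (8 − 9.5625)² / 9.5625 = 0.2553
χ² = 0.0102 + 0.0034 + 0.0034 + 0.2553 = 0.2723 ≈ 0.272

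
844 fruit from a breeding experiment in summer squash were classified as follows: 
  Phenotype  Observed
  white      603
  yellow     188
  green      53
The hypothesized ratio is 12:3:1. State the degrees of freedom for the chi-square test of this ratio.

A goodness-of-fit test with 3 phenotype classes has df = 3 − 1 = 2.

2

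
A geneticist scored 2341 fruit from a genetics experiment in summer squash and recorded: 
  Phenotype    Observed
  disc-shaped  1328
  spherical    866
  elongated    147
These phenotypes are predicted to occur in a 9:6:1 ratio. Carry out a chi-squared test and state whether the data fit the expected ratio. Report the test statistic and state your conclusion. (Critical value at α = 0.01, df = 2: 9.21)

The 9:6:1 ratio has 16 parts, so with N = 2341 the expected counts are:
  disc-shaped: 2341 × 9/16 = 1316.8125
  spherical: 2341 × 6/16 = 877.875
  elongated: 2341 × 1/16 = 146.3125
χ² = Σ (O − E)² / E
  disc-shaped: (1328 − 1316.8125)² / 1316.8125 = 0.0950
  spherical: (866 − 877.875)² / 877.875 = 0.1606
  elongated: (147 − 146.3125)² / 146.3125 = 0.0032
χ² = 0.0950 + 0.1606 + 0.0032 = 0.2588 ≈ 0.259
Degrees of freedom = 3 − 1 = 2; critical value at α = 0.01 is 9.21.
Since 0.259 < 9.21, we fail to reject the null hypothesis — the data are consistent with the 9:6:1 ratio.

0.259; consistent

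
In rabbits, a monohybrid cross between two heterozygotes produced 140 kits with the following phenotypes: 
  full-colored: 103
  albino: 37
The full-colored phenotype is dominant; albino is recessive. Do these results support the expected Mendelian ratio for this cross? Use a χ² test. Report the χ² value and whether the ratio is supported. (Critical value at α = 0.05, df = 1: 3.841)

For a monohybrid cross between heterozygotes with complete dominance, the expected phenotypic ratio is 3:1.
Total ratio parts = 4. Expected numbers out of 140:
  full-colored: 140 × 3/4 = 105
  albino: 140 × 1/4 = 35
χ² = Σ (O − E)² / E
  full-colored: (103 − 105)² / 105 = 0.0381
  albino: (37 − 35)² / 35 = 0.1143
χ² = 0.0381 + 0.1143 = 0.1524 ≈ 0.152
Degrees of freedom = 2 − 1 = 1; critical value at α = 0.05 is 3.841.
Since 0.152 < 3.841, we fail to reject the null hypothesis — the data are consistent with the 3:1 ratio.

0.152; consistent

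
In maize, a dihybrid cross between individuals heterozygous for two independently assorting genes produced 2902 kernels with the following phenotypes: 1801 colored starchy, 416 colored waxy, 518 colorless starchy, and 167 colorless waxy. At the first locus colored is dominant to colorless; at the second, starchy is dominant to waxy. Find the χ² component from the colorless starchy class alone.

1.254

A dihybrid F₂ with independent assortment and complete dominance at both loci gives a 9:3:3:1 phenotypic ratio.
Total ratio parts = 16. Expected numbers out of 2902:
  colored starchy: 2902 × 9/16 = 1632.375
  colored waxy: 2902 × 3/16 = 544.125
  colorless starchy: 2902 × 3/16 = 544.125
  colorless waxy: 2902 × 1/16 = 181.375
Contribution of colorless starchy: (518 − 544.125)² / 544.125 = 1.2543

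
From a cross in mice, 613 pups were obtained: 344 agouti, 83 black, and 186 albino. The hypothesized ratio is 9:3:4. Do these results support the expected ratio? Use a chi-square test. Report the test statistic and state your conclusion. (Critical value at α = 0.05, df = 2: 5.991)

Expected counts for N = 613 under a 9:3:4 ratio (total parts = 16):
  agouti: 613 × 9/16 = 344.8125
  black: 613 × 3/16 = 114.9375
  albino: 613 × 4/16 = 153.25
χ² = Σ (O − E)² / E
  agouti: (344 − 344.8125)² / 344.8125 = 0.0019
  black: (83 − 114.9375)² / 114.9375 = 8.8744
  albino: (186 − 153.25)² / 153.25 = 6.9988
χ² = 0.0019 + 8.8744 + 6.9988 = 15.8751 ≈ 15.875
Degrees of freedom = 3 − 1 = 2; critical value at α = 0.05 is 5.991.
Since 15.875 > 5.991, we reject the null hypothesis — the data do not fit the 9:3:4 ratio.

15.875; not consistent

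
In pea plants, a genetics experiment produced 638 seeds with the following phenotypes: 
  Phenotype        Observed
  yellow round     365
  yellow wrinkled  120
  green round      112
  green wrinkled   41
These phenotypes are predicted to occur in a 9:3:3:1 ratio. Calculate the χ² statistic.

The 9:3:3:1 ratio has 16 parts, so with N = 638 the expected counts are:
  yellow round: 638 × 9/16 = 358.875
  yellow wrinkled: 638 × 3/16 = 119.625
  green round: 638 × 3/16 = 119.625
  green wrinkled: 638 × 1/16 = 39.875
χ² = Σ (O − E)² / E
  yellow round: (365 − 358.875)² / 358.875 = 0.1045
  yellow wrinkled: (120 − 119.625)² / 119.625 = 0.0012
  green round: (112 − 119.625)² / 119.625 = 0.4860
  green wrinkled: (41 − 39.875)² / 39.875 = 0.0317
χ² = 0.1045 + 0.0012 + 0.4860 + 0.0317 = 0.6234 ≈ 0.623

0.623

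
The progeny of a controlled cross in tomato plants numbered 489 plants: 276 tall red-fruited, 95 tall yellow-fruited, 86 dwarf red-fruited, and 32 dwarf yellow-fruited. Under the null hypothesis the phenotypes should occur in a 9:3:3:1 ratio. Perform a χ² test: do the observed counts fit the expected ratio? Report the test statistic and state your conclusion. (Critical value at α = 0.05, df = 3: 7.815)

Total ratio parts = 16. Expected numbers out of 489:
  tall red-fruited: 489 × 9/16 = 275.0625
  tall yellow-fruited: 489 × 3/16 = 91.6875
  dwarf red-fruited: 489 × 3/16 = 91.6875
  dwarf yellow-fruited: 489 × 1/16 = 30.5625
χ² = Σ (O − E)² / E
  tall red-fruited: (276 − 275.0625)² / 275.0625 = 0.0032
  tall yellow-fruited: (95 − 91.6875)² / 91.6875 = 0.1197
  dwarf red-fruited: (86 − 91.6875)² / 91.6875 = 0.3528
  dwarf yellow-fruited: (32 − 30.5625)² / 30.5625 = 0.0676
χ² = 0.0032 + 0.1197 + 0.3528 + 0.0676 = 0.5433 ≈ 0.543
Degrees of freedom = 4 − 1 = 3; critical value at α = 0.05 is 7.815.
Since 0.543 < 7.815, we fail to reject the null hypothesis — the data are consistent with the 9:3:3:1 ratio.

0.543; consistent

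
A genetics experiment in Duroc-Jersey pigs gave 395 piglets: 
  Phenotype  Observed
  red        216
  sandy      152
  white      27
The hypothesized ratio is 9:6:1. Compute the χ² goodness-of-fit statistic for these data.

Expected counts for N = 395 under a 9:6:1 ratio (total parts = 16):
  red: 395 × 9/16 = 222.1875
  sandy: 395 × 6/16 = 148.125
  white: 395 × 1/16 = 24.6875
χ² = Σ (O − E)² / E
  red: (216 − 222.1875)² / 222.1875 = 0.1723
  sandy: (152 − 148.125)² / 148.125 = 0.1014
  white: (27 − 24.6875)² / 24.6875 = 0.2166
χ² = 0.1723 + 0.1014 + 0.2166 = 0.4903 ≈ 0.490

0.490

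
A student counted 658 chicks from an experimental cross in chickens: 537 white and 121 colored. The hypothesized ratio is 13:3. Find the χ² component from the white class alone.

0.011

Under the 13:3 hypothesis (Σ ratio = 16, N = 658):
  white: 658 × 13/16 = 534.625
  colored: 658 × 3/16 = 123.375
Contribution of white: (537 − 534.625)² / 534.625 = 0.0106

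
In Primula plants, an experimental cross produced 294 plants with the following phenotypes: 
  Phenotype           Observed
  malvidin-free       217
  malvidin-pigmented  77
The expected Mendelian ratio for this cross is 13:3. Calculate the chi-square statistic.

10.684

Total ratio parts = 16. Expected numbers out of 294:
  malvidin-free: 294 × 13/16 = 238.875
  malvidin-pigmented: 294 × 3/16 = 55.125
χ² = Σ (O − E)² / E
  malvidin-free: (217 − 238.875)² / 238.875 = 2.0032
  malvidin-pigmented: (77 − 55.125)² / 55.125 = 8.6806
χ² = 2.0032 + 8.6806 = 10.6838 ≈ 10.684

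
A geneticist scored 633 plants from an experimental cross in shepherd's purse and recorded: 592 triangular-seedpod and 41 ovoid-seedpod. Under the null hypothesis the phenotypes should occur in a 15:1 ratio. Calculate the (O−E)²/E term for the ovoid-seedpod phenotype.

The 15:1 ratio has 16 parts, so with N = 633 the expected counts are:
  triangular-seedpod: 633 × 15/16 = 593.4375
  ovoid-seedpod: 633 × 1/16 = 39.5625
Contribution of ovoid-seedpod: (41 − 39.5625)² / 39.5625 = 0.0522

0.052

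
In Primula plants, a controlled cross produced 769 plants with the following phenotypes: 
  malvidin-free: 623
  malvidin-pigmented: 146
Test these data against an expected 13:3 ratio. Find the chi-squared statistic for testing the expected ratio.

0.028

Expected counts for N = 769 under a 13:3 ratio (total parts = 16):
  malvidin-free: 769 × 13/16 = 624.8125
  malvidin-pigmented: 769 × 3/16 = 144.1875
χ² = Σ (O − E)² / E
  malvidin-free: (623 − 624.8125)² / 624.8125 = 0.0053
  malvidin-pigmented: (146 − 144.1875)² / 144.1875 = 0.0228
χ² = 0.0053 + 0.0228 = 0.0281 ≈ 0.028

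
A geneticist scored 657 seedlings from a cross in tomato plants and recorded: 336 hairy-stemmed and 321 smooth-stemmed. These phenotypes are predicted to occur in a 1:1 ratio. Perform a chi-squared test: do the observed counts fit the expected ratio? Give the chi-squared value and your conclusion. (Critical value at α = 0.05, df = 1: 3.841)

Total ratio parts = 2. Expected numbers out of 657:
  hairy-stemmed: 657 × 1/2 = 328.5
  smooth-stemmed: 657 × 1/2 = 328.5
χ² = Σ (O − E)² / E
  hairy-stemmed: (336 − 328.5)² / 328.5 = 0.1712
  smooth-stemmed: (321 − 328.5)² / 328.5 = 0.1712
χ² = 0.1712 + 0.1712 = 0.3424 ≈ 0.342
Degrees of freedom = 2 − 1 = 1; critical value at α = 0.05 is 3.841.
Since 0.342 < 3.841, we fail to reject the null hypothesis — the data are consistent with the 1:1 ratio.

0.342; consistent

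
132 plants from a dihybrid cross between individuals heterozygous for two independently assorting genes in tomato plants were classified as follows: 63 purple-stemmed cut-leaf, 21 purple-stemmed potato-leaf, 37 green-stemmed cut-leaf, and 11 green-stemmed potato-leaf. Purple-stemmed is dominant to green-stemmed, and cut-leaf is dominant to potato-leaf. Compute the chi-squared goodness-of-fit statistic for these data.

A dihybrid F₂ with independent assortment and complete dominance at both loci gives a 9:3:3:1 phenotypic ratio.
Expected counts for N = 132 under a 9:3:3:1 ratio (total parts = 16):
  purple-stemmed cut-leaf: 132 × 9/16 = 74.25
  purple-stemmed potato-leaf: 132 × 3/16 = 24.75
  green-stemmed cut-leaf: 132 × 3/16 = 24.75
  green-stemmed potato-leaf: 132 × 1/16 = 8.25
χ² = Σ (O − E)² / E
  purple-stemmed cut-leaf: (63 − 74.25)² / 74.25 = 1.7045
  purple-stemmed potato-leaf: (21 − 24.75)² / 24.75 = 0.5682
  green-stemmed cut-leaf: (37 − 24.75)² / 24.75 = 6.0631
  green-stemmed potato-leaf: (11 − 8.25)² / 8.25 = 0.9167
χ² = 1.7045 + 0.5682 + 6.0631 + 0.9167 = 9.2525 ≈ 9.253

9.253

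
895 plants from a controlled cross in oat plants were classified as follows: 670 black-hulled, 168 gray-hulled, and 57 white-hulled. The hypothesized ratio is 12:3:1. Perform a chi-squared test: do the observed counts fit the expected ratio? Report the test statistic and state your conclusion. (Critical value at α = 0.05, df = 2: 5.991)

0.023; consistent

Under the 12:3:1 hypothesis (Σ ratio = 16, N = 895):
  black-hulled: 895 × 12/16 = 671.25
  gray-hulled: 895 × 3/16 = 167.8125
  white-hulled: 895 × 1/16 = 55.9375
χ² = Σ (O − E)² / E
  black-hulled: (670 − 671.25)² / 671.25 = 0.0023
  gray-hulled: (168 − 167.8125)² / 167.8125 = 0.0002
  white-hulled: (57 − 55.9375)² / 55.9375 = 0.0202
χ² = 0.0023 + 0.0002 + 0.0202 = 0.0227 ≈ 0.023
Degrees of freedom = 3 − 1 = 2; critical value at α = 0.05 is 5.991.
Since 0.023 < 5.991, we fail to reject the null hypothesis — the data are consistent with the 12:3:1 ratio.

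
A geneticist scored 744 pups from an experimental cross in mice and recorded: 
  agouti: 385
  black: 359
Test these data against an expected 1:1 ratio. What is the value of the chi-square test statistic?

0.909

Expected counts for N = 744 under a 1:1 ratio (total parts = 2):
  agouti: 744 × 1/2 = 372
  black: 744 × 1/2 = 372
χ² = Σ (O − E)² / E
  agouti: (385 − 372)² / 372 = 0.4543
  black: (359 − 372)² / 372 = 0.4543
χ² = 0.4543 + 0.4543 = 0.9086 ≈ 0.909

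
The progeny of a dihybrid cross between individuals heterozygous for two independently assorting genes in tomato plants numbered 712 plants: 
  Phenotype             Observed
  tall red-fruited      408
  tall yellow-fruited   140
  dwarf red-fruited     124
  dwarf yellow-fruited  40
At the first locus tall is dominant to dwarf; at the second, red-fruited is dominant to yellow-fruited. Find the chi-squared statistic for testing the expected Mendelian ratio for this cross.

A dihybrid F₂ with independent assortment and complete dominance at both loci gives a 9:3:3:1 phenotypic ratio.
Under the 9:3:3:1 hypothesis (Σ ratio = 16, N = 712):
  tall red-fruited: 712 × 9/16 = 400.5
  tall yellow-fruited: 712 × 3/16 = 133.5
  dwarf red-fruited: 712 × 3/16 = 133.5
  dwarf yellow-fruited: 712 × 1/16 = 44.5
χ² = Σ (O − E)² / E
  tall red-fruited: (408 − 400.5)² / 400.5 = 0.1404
  tall yellow-fruited: (140 − 133.5)² / 133.5 = 0.3165
  dwarf red-fruited: (124 − 133.5)² / 133.5 = 0.6760
  dwarf yellow-fruited: (40 − 44.5)² / 44.5 = 0.4551
χ² = 0.1404 + 0.3165 + 0.6760 + 0.4551 = 1.588

1.588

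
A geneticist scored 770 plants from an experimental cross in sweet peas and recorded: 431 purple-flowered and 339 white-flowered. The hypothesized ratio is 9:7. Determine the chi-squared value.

0.024

Under the 9:7 hypothesis (Σ ratio = 16, N = 770):
  purple-flowered: 770 × 9/16 = 433.125
  white-flowered: 770 × 7/16 = 336.875
χ² = Σ (O − E)² / E
  purple-flowered: (431 − 433.125)² / 433.125 = 0.0104
  white-flowered: (339 − 336.875)² / 336.875 = 0.0134
χ² = 0.0104 + 0.0134 = 0.0238 ≈ 0.024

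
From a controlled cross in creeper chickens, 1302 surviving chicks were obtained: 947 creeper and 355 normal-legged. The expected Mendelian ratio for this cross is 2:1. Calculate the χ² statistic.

21.570

The 2:1 ratio has 3 parts, so with N = 1302 the expected counts are:
  creeper: 1302 × 2/3 = 868
  normal-legged: 1302 × 1/3 = 434
χ² = Σ (O − E)² / E
  creeper: (947 − 868)² / 868 = 7.1901
  normal-legged: (355 − 434)² / 434 = 14.3802
χ² = 7.1901 + 14.3802 = 21.5703 ≈ 21.570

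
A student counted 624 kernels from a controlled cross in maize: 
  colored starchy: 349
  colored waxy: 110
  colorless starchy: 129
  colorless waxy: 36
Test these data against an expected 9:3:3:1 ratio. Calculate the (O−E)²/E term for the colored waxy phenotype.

Total ratio parts = 16. Expected numbers out of 624:
  colored starchy: 624 × 9/16 = 351
  colored waxy: 624 × 3/16 = 117
  colorless starchy: 624 × 3/16 = 117
  colorless waxy: 624 × 1/16 = 39
Contribution of colored waxy: (110 − 117)² / 117 = 0.4188

0.419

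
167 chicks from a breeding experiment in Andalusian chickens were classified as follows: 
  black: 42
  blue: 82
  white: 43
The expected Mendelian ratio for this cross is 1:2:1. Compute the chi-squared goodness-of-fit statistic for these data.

0.066

The 1:2:1 ratio has 4 parts, so with N = 167 the expected counts are:
  black: 167 × 1/4 = 41.75
  blue: 167 × 2/4 = 83.5
  white: 167 × 1/4 = 41.75
χ² = Σ (O − E)² / E
  black: (42 − 41.75)² / 41.75 = 0.0015
  blue: (82 − 83.5)² / 83.5 = 0.0269
  white: (43 − 41.75)² / 41.75 = 0.0374
χ² = 0.0015 + 0.0269 + 0.0374 = 0.0658 ≈ 0.066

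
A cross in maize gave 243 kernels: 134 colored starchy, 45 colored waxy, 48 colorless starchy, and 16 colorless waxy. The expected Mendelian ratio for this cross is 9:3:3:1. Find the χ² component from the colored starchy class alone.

0.053

The 9:3:3:1 ratio has 16 parts, so with N = 243 the expected counts are:
  colored starchy: 243 × 9/16 = 136.6875
  colored waxy: 243 × 3/16 = 45.5625
  colorless starchy: 243 × 3/16 = 45.5625
  colorless waxy: 243 × 1/16 = 15.1875
Contribution of colored starchy: (134 − 136.6875)² / 136.6875 = 0.0528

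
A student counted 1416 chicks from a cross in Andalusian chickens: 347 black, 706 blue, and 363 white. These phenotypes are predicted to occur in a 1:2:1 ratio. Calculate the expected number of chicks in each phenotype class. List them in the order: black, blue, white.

354, 708, 354

Total ratio parts = 4. Expected numbers out of 1416:
  black: 1416 × 1/4 = 354
  blue: 1416 × 2/4 = 708
  white: 1416 × 1/4 = 354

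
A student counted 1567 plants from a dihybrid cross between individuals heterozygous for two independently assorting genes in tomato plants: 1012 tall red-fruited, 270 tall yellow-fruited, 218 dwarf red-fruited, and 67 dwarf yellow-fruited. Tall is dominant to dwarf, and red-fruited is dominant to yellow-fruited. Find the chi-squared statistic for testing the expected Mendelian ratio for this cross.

50.604

A dihybrid F₂ with independent assortment and complete dominance at both loci gives a 9:3:3:1 phenotypic ratio.
Under the 9:3:3:1 hypothesis (Σ ratio = 16, N = 1567):
  tall red-fruited: 1567 × 9/16 = 881.4375
  tall yellow-fruited: 1567 × 3/16 = 293.8125
  dwarf red-fruited: 1567 × 3/16 = 293.8125
  dwarf yellow-fruited: 1567 × 1/16 = 97.9375
χ² = Σ (O − E)² / E
  tall red-fruited: (1012 − 881.4375)² / 881.4375 = 19.3395
  tall yellow-fruited: (270 − 293.8125)² / 293.8125 = 1.9299
  dwarf red-fruited: (218 − 293.8125)² / 293.8125 = 19.5619
  dwarf yellow-fruited: (67 − 97.9375)² / 97.9375 = 9.7729
χ² = 19.3395 + 1.9299 + 19.5619 + 9.7729 = 50.6042 ≈ 50.604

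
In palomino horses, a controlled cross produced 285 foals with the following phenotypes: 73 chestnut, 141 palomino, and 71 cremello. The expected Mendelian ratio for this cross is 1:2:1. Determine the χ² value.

Total ratio parts = 4. Expected numbers out of 285:
  chestnut: 285 × 1/4 = 71.25
  palomino: 285 × 2/4 = 142.5
  cremello: 285 × 1/4 = 71.25
χ² = Σ (O − E)² / E
  chestnut: (73 − 71.25)² / 71.25 = 0.0430
  palomino: (141 − 142.5)² / 142.5 = 0.0158
  cremello: (71 − 71.25)² / 71.25 = 0.0009
χ² = 0.0430 + 0.0158 + 0.0009 = 0.0597 ≈ 0.060

0.060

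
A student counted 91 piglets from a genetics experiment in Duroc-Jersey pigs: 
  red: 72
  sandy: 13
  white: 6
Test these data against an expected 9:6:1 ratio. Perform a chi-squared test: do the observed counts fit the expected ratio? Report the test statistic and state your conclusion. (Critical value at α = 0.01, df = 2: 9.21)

Under the 9:6:1 hypothesis (Σ ratio = 16, N = 91):
  red: 91 × 9/16 = 51.1875
  sandy: 91 × 6/16 = 34.125
  white: 91 × 1/16 = 5.6875
χ² = Σ (O − E)² / E
  red: (72 − 51.1875)² / 51.1875 = 8.4622
  sandy: (13 − 34.125)² / 34.125 = 13.0774
  white: (6 − 5.6875)² / 5.6875 = 0.0172
χ² = 8.4622 + 13.0774 + 0.0172 = 21.5568 ≈ 21.557
Degrees of freedom = 3 − 1 = 2; critical value at α = 0.01 is 9.21.
Since 21.557 > 9.21, we reject the null hypothesis — the data do not fit the 9:6:1 ratio.

21.557; not consistent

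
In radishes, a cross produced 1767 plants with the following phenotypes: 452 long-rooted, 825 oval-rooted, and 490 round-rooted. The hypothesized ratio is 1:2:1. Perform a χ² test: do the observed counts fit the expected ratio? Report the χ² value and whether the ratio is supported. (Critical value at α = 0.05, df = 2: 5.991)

9.381; not consistent

Under the 1:2:1 hypothesis (Σ ratio = 4, N = 1767):
  long-rooted: 1767 × 1/4 = 441.75
  oval-rooted: 1767 × 2/4 = 883.5
  round-rooted: 1767 × 1/4 = 441.75
χ² = Σ (O − E)² / E
  long-rooted: (452 − 441.75)² / 441.75 = 0.2378
  oval-rooted: (825 − 883.5)² / 883.5 = 3.8735
  round-rooted: (490 − 441.75)² / 441.75 = 5.2701
χ² = 0.2378 + 3.8735 + 5.2701 = 9.3814 ≈ 9.381
Degrees of freedom = 3 − 1 = 2; critical value at α = 0.05 is 5.991.
Since 9.381 > 5.991, we reject the null hypothesis — the data do not fit the 1:2:1 ratio.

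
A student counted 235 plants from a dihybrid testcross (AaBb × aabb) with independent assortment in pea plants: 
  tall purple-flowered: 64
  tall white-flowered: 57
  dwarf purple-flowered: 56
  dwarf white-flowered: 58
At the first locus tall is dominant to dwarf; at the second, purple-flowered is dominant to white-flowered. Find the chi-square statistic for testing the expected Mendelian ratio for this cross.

0.660

A dihybrid testcross with independent assortment gives a 1:1:1:1 ratio.
The 1:1:1:1 ratio has 4 parts, so with N = 235 the expected counts are:
  tall purple-flowered: 235 × 1/4 = 58.75
  tall white-flowered: 235 × 1/4 = 58.75
  dwarf purple-flowered: 235 × 1/4 = 58.75
  dwarf white-flowered: 235 × 1/4 = 58.75
χ² = Σ (O − E)² / E
  tall purple-flowered: (64 − 58.75)² / 58.75 = 0.4691
  tall white-flowered: (57 − 58.75)² / 58.75 = 0.0521
  dwarf purple-flowered: (56 − 58.75)² / 58.75 = 0.1287
  dwarf white-flowered: (58 − 58.75)² / 58.75 = 0.0096
χ² = 0.4691 + 0.0521 + 0.1287 + 0.0096 = 0.6595 ≈ 0.660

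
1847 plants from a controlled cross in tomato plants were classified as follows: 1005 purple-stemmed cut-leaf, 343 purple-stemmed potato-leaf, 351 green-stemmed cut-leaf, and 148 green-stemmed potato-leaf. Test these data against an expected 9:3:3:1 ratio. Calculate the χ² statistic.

The 9:3:3:1 ratio has 16 parts, so with N = 1847 the expected counts are:
  purple-stemmed cut-leaf: 1847 × 9/16 = 1038.9375
  purple-stemmed potato-leaf: 1847 × 3/16 = 346.3125
  green-stemmed cut-leaf: 1847 × 3/16 = 346.3125
  green-stemmed potato-leaf: 1847 × 1/16 = 115.4375
χ² = Σ (O − E)² / E
  purple-stemmed cut-leaf: (1005 − 1038.9375)² / 1038.9375 = 1.1086
  purple-stemmed potato-leaf: (343 − 346.3125)² / 346.3125 = 0.0317
  green-stemmed cut-leaf: (351 − 346.3125)² / 346.3125 = 0.0634
  green-stemmed potato-leaf: (148 − 115.4375)² / 115.4375 = 9.1852
χ² = 1.1086 + 0.0317 + 0.0634 + 9.1852 = 10.3889 ≈ 10.389

10.389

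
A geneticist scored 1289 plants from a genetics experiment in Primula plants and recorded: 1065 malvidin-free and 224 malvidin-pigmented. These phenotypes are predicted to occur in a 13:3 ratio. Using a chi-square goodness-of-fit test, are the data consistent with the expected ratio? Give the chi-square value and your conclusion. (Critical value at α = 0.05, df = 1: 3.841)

1.593; consistent

The 13:3 ratio has 16 parts, so with N = 1289 the expected counts are:
  malvidin-free: 1289 × 13/16 = 1047.3125
  malvidin-pigmented: 1289 × 3/16 = 241.6875
χ² = Σ (O − E)² / E
  malvidin-free: (1065 − 1047.3125)² / 1047.3125 = 0.2987
  malvidin-pigmented: (224 − 241.6875)² / 241.6875 = 1.2944
χ² = 0.2987 + 1.2944 = 1.5931 ≈ 1.593
Degrees of freedom = 2 − 1 = 1; critical value at α = 0.05 is 3.841.
Since 1.593 < 3.841, we fail to reject the null hypothesis — the data are consistent with the 13:3 ratio.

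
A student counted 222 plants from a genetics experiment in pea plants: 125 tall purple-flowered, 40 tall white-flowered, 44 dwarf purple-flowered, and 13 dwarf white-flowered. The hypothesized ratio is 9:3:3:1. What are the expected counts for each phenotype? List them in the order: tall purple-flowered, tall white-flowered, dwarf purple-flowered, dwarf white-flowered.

Expected counts for N = 222 under a 9:3:3:1 ratio (total parts = 16):
  tall purple-flowered: 222 × 9/16 = 124.875
  tall white-flowered: 222 × 3/16 = 41.625
  dwarf purple-flowered: 222 × 3/16 = 41.625
  dwarf white-flowered: 222 × 1/16 = 13.875

124.875, 41.625, 41.625, 13.875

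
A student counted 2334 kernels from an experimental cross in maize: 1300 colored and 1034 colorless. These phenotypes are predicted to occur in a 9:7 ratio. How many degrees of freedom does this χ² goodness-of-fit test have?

A goodness-of-fit test with 2 phenotype classes has df = 2 − 1 = 1.

1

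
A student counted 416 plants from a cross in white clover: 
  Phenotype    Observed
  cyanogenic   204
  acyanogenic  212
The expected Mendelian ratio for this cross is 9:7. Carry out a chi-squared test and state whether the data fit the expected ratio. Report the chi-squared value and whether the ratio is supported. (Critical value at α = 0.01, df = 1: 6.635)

The 9:7 ratio has 16 parts, so with N = 416 the expected counts are:
  cyanogenic: 416 × 9/16 = 234
  acyanogenic: 416 × 7/16 = 182
χ² = Σ (O − E)² / E
  cyanogenic: (204 − 234)² / 234 = 3.8462
  acyanogenic: (212 − 182)² / 182 = 4.9451
χ² = 3.8462 + 4.9451 = 8.7913 ≈ 8.791
Degrees of freedom = 2 − 1 = 1; critical value at α = 0.01 is 6.635.
Since 8.791 > 6.635, we reject the null hypothesis — the data do not fit the 9:7 ratio.

8.791; not consistent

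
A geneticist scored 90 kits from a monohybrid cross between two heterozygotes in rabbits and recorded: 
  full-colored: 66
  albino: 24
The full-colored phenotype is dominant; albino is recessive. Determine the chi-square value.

0.133

For a monohybrid cross between heterozygotes with complete dominance, the expected phenotypic ratio is 3:1.
Expected counts for N = 90 under a 3:1 ratio (total parts = 4):
  full-colored: 90 × 3/4 = 67.5
  albino: 90 × 1/4 = 22.5
χ² = Σ (O − E)² / E
  full-colored: (66 − 67.5)² / 67.5 = 0.0333
  albino: (24 − 22.5)² / 22.5 = 0.1000
χ² = 0.0333 + 0.1000 = 0.1333 ≈ 0.133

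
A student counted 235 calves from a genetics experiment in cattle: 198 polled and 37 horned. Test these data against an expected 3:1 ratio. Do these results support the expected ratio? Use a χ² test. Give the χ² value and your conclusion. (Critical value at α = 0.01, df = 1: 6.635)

Under the 3:1 hypothesis (Σ ratio = 4, N = 235):
  polled: 235 × 3/4 = 176.25
  horned: 235 × 1/4 = 58.75
χ² = Σ (O − E)² / E
  polled: (198 − 176.25)² / 176.25 = 2.6840
  horned: (37 − 58.75)² / 58.75 = 8.0521
χ² = 2.6840 + 8.0521 = 10.7361 ≈ 10.736
Degrees of freedom = 2 − 1 = 1; critical value at α = 0.01 is 6.635.
Since 10.736 > 6.635, we reject the null hypothesis — the data do not fit the 3:1 ratio.

10.736; not consistent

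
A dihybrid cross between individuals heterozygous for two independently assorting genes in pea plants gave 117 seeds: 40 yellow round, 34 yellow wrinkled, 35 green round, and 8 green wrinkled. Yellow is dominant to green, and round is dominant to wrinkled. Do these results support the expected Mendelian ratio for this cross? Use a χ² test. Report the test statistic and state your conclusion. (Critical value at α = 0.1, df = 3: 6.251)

24.599; not consistent

A dihybrid F₂ with independent assortment and complete dominance at both loci gives a 9:3:3:1 phenotypic ratio.
Total ratio parts = 16. Expected numbers out of 117:
  yellow round: 117 × 9/16 = 65.8125
  yellow wrinkled: 117 × 3/16 = 21.9375
  green round: 117 × 3/16 = 21.9375
  green wrinkled: 117 × 1/16 = 7.3125
χ² = Σ (O − E)² / E
  yellow round: (40 − 65.8125)² / 65.8125 = 10.1240
  yellow wrinkled: (34 − 21.9375)² / 21.9375 = 6.6327
  green round: (35 − 21.9375)² / 21.9375 = 7.7780
  green wrinkled: (8 − 7.3125)² / 7.3125 = 0.0646
χ² = 10.1240 + 6.6327 + 7.7780 + 0.0646 = 24.5993 ≈ 24.599
Degrees of freedom = 4 − 1 = 3; critical value at α = 0.1 is 6.251.
Since 24.599 > 6.251, we reject the null hypothesis — the data do not fit the 9:3:3:1 ratio.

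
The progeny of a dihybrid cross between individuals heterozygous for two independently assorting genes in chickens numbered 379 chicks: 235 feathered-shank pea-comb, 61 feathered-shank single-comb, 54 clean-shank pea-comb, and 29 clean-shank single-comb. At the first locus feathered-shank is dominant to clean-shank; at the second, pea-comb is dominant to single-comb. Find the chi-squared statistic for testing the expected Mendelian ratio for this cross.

A dihybrid F₂ with independent assortment and complete dominance at both loci gives a 9:3:3:1 phenotypic ratio.
Total ratio parts = 16. Expected numbers out of 379:
  feathered-shank pea-comb: 379 × 9/16 = 213.1875
  feathered-shank single-comb: 379 × 3/16 = 71.0625
  clean-shank pea-comb: 379 × 3/16 = 71.0625
  clean-shank single-comb: 379 × 1/16 = 23.6875
χ² = Σ (O − E)² / E
  feathered-shank pea-comb: (235 − 213.1875)² / 213.1875 = 2.2318
  feathered-shank single-comb: (61 − 71.0625)² / 71.0625 = 1.4249
  clean-shank pea-comb: (54 − 71.0625)² / 71.0625 = 4.0968
  clean-shank single-comb: (29 − 23.6875)² / 23.6875 = 1.1915
χ² = 2.2318 + 1.4249 + 4.0968 + 1.1915 = 8.945

8.945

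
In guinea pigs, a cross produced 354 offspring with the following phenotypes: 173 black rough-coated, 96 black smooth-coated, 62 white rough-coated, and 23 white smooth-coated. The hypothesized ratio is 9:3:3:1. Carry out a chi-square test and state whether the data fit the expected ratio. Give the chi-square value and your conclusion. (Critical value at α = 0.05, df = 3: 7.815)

16.973; not consistent

Under the 9:3:3:1 hypothesis (Σ ratio = 16, N = 354):
  black rough-coated: 354 × 9/16 = 199.125
  black smooth-coated: 354 × 3/16 = 66.375
  white rough-coated: 354 × 3/16 = 66.375
  white smooth-coated: 354 × 1/16 = 22.125
χ² = Σ (O − E)² / E
  black rough-coated: (173 − 199.125)² / 199.125 = 3.4276
  black smooth-coated: (96 − 66.375)² / 66.375 = 13.2225
  white rough-coated: (62 − 66.375)² / 66.375 = 0.2884
  white smooth-coated: (23 − 22.125)² / 22.125 = 0.0346
χ² = 3.4276 + 13.2225 + 0.2884 + 0.0346 = 16.9731 ≈ 16.973
Degrees of freedom = 4 − 1 = 3; critical value at α = 0.05 is 7.815.
Since 16.973 > 7.815, we reject the null hypothesis — the data do not fit the 9:3:3:1 ratio.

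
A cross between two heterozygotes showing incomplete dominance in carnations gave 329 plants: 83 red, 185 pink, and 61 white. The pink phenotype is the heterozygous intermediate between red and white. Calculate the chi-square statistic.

With incomplete dominance, a heterozygote × heterozygote cross gives a 1:2:1 phenotypic ratio.
Total ratio parts = 4. Expected numbers out of 329:
  red: 329 × 1/4 = 82.25
  pink: 329 × 2/4 = 164.5
  white: 329 × 1/4 = 82.25
χ² = Σ (O − E)² / E
  red: (83 − 82.25)² / 82.25 = 0.0068
  pink: (185 − 164.5)² / 164.5 = 2.5547
  white: (61 − 82.25)² / 82.25 = 5.4901
χ² = 0.0068 + 2.5547 + 5.4901 = 8.0516 ≈ 8.052

8.052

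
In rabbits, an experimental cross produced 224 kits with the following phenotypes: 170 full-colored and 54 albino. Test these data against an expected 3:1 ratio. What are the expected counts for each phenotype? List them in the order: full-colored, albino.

Under the 3:1 hypothesis (Σ ratio = 4, N = 224):
  full-colored: 224 × 3/4 = 168
  albino: 224 × 1/4 = 56

168, 56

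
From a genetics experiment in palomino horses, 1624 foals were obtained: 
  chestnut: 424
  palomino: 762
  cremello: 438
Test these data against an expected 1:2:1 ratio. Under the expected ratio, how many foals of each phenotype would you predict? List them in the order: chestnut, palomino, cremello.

Total ratio parts = 4. Expected numbers out of 1624:
  chestnut: 1624 × 1/4 = 406
  palomino: 1624 × 2/4 = 812
  cremello: 1624 × 1/4 = 406

406, 812, 406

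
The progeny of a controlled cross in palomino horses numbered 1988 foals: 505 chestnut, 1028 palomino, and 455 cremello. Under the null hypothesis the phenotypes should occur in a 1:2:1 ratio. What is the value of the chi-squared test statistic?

Under the 1:2:1 hypothesis (Σ ratio = 4, N = 1988):
  chestnut: 1988 × 1/4 = 497
  palomino: 1988 × 2/4 = 994
  cremello: 1988 × 1/4 = 497
χ² = Σ (O − E)² / E
  chestnut: (505 − 497)² / 497 = 0.1288
  palomino: (1028 − 994)² / 994 = 1.1630
  cremello: (455 − 497)² / 497 = 3.5493
χ² = 0.1288 + 1.1630 + 3.5493 = 4.8411 ≈ 4.841

4.841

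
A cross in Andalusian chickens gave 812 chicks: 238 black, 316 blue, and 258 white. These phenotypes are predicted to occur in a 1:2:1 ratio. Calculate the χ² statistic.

40.887

Total ratio parts = 4. Expected numbers out of 812:
  black: 812 × 1/4 = 203
  blue: 812 × 2/4 = 406
  white: 812 × 1/4 = 203
χ² = Σ (O − E)² / E
  black: (238 − 203)² / 203 = 6.0345
  blue: (316 − 406)² / 406 = 19.9507
  white: (258 − 203)² / 203 = 14.9015
χ² = 6.0345 + 19.9507 + 14.9015 = 40.8867 ≈ 40.887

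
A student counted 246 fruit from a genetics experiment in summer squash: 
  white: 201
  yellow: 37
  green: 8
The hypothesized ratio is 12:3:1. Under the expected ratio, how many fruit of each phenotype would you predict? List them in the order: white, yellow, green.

184.5, 46.125, 15.375

Total ratio parts = 16. Expected numbers out of 246:
  white: 246 × 12/16 = 184.5
  yellow: 246 × 3/16 = 46.125
  green: 246 × 1/16 = 15.375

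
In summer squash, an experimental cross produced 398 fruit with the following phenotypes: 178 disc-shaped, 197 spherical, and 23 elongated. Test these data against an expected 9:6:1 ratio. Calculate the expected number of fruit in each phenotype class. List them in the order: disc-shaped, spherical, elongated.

The 9:6:1 ratio has 16 parts, so with N = 398 the expected counts are:
  disc-shaped: 398 × 9/16 = 223.875
  spherical: 398 × 6/16 = 149.25
  elongated: 398 × 1/16 = 24.875

223.875, 149.25, 24.875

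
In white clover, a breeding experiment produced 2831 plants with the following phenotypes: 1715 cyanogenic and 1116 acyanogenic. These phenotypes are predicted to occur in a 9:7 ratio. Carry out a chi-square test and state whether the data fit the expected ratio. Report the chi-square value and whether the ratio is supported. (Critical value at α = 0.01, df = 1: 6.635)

21.561; not consistent

The 9:7 ratio has 16 parts, so with N = 2831 the expected counts are:
  cyanogenic: 2831 × 9/16 = 1592.4375
  acyanogenic: 2831 × 7/16 = 1238.5625
χ² = Σ (O − E)² / E
  cyanogenic: (1715 − 1592.4375)² / 1592.4375 = 9.4331
  acyanogenic: (1116 − 1238.5625)² / 1238.5625 = 12.1282
χ² = 9.4331 + 12.1282 = 21.5613 ≈ 21.561
Degrees of freedom = 2 − 1 = 1; critical value at α = 0.01 is 6.635.
Since 21.561 > 6.635, we reject the null hypothesis — the data do not fit the 9:7 ratio.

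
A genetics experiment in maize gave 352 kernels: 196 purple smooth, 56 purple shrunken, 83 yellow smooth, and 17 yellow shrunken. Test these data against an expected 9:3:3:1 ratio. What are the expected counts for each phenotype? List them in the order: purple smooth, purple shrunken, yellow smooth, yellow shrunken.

198, 66, 66, 22

The 9:3:3:1 ratio has 16 parts, so with N = 352 the expected counts are:
  purple smooth: 352 × 9/16 = 198
  purple shrunken: 352 × 3/16 = 66
  yellow smooth: 352 × 3/16 = 66
  yellow shrunken: 352 × 1/16 = 22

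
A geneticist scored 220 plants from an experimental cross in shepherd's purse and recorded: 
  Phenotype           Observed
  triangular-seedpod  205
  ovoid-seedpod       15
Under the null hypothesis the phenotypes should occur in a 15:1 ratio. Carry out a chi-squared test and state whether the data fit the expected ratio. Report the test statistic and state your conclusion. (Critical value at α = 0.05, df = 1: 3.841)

Expected counts for N = 220 under a 15:1 ratio (total parts = 16):
  triangular-seedpod: 220 × 15/16 = 206.25
  ovoid-seedpod: 220 × 1/16 = 13.75
χ² = Σ (O − E)² / E
  triangular-seedpod: (205 − 206.25)² / 206.25 = 0.0076
  ovoid-seedpod: (15 − 13.75)² / 13.75 = 0.1136
χ² = 0.0076 + 0.1136 = 0.1212 ≈ 0.121
Degrees of freedom = 2 − 1 = 1; critical value at α = 0.05 is 3.841.
Since 0.121 < 3.841, we fail to reject the null hypothesis — the data are consistent with the 15:1 ratio.

0.121; consistent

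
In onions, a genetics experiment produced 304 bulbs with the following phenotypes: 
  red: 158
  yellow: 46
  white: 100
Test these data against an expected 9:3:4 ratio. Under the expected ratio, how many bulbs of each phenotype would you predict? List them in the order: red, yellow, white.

The 9:3:4 ratio has 16 parts, so with N = 304 the expected counts are:
  red: 304 × 9/16 = 171
  yellow: 304 × 3/16 = 57
  white: 304 × 4/16 = 76

171, 57, 76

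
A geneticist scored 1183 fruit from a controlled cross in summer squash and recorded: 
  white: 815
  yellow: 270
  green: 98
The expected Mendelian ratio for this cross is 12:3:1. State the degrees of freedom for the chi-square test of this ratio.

A goodness-of-fit test with 3 phenotype classes has df = 3 − 1 = 2.

2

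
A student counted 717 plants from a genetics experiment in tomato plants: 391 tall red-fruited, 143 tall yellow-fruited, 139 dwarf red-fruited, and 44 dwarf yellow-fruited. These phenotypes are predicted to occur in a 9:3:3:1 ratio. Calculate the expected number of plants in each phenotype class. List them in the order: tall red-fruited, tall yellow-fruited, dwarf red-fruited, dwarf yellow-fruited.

The 9:3:3:1 ratio has 16 parts, so with N = 717 the expected counts are:
  tall red-fruited: 717 × 9/16 = 403.3125
  tall yellow-fruited: 717 × 3/16 = 134.4375
  dwarf red-fruited: 717 × 3/16 = 134.4375
  dwarf yellow-fruited: 717 × 1/16 = 44.8125

403.3125, 134.4375, 134.4375, 44.8125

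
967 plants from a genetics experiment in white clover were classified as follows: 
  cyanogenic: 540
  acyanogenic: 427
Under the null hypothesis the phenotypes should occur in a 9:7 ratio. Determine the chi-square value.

The 9:7 ratio has 16 parts, so with N = 967 the expected counts are:
  cyanogenic: 967 × 9/16 = 543.9375
  acyanogenic: 967 × 7/16 = 423.0625
χ² = Σ (O − E)² / E
  cyanogenic: (540 − 543.9375)² / 543.9375 = 0.0285
  acyanogenic: (427 − 423.0625)² / 423.0625 = 0.0366
χ² = 0.0285 + 0.0366 = 0.0651 ≈ 0.065

0.065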